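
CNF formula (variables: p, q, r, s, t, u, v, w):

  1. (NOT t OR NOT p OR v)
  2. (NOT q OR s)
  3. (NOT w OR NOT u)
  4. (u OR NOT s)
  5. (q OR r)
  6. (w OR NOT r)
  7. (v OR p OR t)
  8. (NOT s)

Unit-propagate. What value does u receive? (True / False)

False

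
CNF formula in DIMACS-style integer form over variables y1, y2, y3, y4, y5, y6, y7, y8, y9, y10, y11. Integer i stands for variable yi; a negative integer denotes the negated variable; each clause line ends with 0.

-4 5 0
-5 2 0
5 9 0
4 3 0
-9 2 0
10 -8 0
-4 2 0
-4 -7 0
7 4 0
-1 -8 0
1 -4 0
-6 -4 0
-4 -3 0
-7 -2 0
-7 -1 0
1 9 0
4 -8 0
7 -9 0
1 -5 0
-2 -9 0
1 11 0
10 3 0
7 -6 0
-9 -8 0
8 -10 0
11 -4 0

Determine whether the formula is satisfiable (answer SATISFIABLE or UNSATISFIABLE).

y4 = True:
  propagation gives y5=True, y2=True, y7=False, y1=True; an empty clause results — contradiction.
y4 = False:
  propagation gives y3=True, y7=True, y2=False, y5=False; an empty clause results — contradiction.
Every branch closes, so no satisfying assignment exists.

UNSATISFIABLE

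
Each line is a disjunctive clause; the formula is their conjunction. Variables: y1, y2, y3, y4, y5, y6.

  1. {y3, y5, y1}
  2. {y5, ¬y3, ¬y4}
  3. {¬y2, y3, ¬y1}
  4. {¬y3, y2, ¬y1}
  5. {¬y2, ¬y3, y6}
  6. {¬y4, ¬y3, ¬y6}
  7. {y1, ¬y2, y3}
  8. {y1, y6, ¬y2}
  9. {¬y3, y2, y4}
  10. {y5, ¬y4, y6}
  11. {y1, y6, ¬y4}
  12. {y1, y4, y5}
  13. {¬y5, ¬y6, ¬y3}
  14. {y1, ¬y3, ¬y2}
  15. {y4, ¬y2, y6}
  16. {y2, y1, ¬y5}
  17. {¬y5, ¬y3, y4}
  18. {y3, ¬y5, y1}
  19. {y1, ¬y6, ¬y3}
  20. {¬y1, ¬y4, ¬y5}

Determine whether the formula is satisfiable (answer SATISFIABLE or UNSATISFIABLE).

Branch on y1: take y1 = True.
Branch on y2: take y2 = False.
  then y3 is forced to False.
Branch on y4: take y4 = True.
  then y5 is forced to False.
  then y6 is forced to True.
So y1 = T, y2 = F, y3 = F, y4 = T, y5 = F, y6 = T is a satisfying assignment.

SATISFIABLE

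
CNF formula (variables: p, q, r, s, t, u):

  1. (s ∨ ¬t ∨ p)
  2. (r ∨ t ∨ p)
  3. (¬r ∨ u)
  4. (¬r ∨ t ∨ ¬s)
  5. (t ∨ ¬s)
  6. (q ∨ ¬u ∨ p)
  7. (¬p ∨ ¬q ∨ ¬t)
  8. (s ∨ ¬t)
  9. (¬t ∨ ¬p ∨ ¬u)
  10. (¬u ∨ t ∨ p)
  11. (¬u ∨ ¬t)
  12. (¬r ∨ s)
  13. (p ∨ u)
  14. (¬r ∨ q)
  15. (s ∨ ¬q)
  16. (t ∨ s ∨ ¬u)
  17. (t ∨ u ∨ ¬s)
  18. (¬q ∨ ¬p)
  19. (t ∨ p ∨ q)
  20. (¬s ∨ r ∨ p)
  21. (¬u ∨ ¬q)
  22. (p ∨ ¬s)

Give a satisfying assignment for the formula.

p=1, q=0, r=0, s=1, t=1, u=0

Try p = True.
  then q is forced to False.
  then r is forced to False.
The remaining clauses are satisfied by s = True, t = True, u = False.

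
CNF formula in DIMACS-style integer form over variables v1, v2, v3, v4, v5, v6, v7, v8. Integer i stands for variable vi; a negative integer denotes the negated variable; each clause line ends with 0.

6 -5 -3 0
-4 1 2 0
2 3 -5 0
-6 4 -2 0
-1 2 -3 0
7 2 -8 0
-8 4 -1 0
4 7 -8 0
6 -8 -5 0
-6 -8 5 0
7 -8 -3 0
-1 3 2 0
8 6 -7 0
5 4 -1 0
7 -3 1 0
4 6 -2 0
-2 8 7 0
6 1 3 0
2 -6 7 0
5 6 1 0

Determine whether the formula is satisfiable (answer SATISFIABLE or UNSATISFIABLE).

Branch on v1: take v1 = True.
Set v2 = True and propagate.
Set v3 = True and propagate.
For the remaining variables, v4 = True, v5 = True, v6 = True, v7 = True, v8 = True works.
So v1=True, v2=True, v3=True, v4=True, v5=True, v6=True, v7=True, v8=True is a satisfying assignment.

SATISFIABLE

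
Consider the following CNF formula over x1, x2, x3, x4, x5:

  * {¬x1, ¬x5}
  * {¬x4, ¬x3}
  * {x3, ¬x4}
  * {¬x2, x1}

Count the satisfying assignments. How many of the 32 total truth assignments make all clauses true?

The models are:
  x1=F x2=F x3=F x4=F x5=F
  x1=F x2=F x3=F x4=F x5=T
  x1=F x2=F x3=T x4=F x5=F
  x1=F x2=F x3=T x4=F x5=T
  x1=T x2=F x3=F x4=F x5=F
  x1=T x2=F x3=T x4=F x5=F
  x1=T x2=T x3=F x4=F x5=F
  x1=T x2=T x3=T x4=F x5=F
That's 8 in total.

8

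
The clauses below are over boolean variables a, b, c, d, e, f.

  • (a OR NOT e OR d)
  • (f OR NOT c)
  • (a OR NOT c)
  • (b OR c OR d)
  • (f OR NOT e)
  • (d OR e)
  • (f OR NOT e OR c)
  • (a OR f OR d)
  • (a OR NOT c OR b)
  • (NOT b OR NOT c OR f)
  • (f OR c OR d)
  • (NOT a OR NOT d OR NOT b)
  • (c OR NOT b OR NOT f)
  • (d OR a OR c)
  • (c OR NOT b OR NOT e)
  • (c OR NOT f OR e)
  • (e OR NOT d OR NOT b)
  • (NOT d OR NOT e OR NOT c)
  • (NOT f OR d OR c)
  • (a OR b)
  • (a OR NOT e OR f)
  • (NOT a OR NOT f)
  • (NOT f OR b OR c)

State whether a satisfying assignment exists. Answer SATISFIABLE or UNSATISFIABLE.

Set a = True and propagate.
  then f is forced to False.
  then c is forced to False.
  then e is forced to False.
  then d is forced to True.
  then b is forced to False.
So a = T, b = F, c = F, d = T, e = F, f = F is a satisfying assignment.

SATISFIABLE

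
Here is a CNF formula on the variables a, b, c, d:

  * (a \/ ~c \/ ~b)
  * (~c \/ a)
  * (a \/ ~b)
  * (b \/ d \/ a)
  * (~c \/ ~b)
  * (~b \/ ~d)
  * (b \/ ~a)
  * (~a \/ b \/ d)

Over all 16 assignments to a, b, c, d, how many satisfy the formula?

The models are:
  a=F b=F c=F d=T
  a=T b=T c=F d=F
That's 2 in total.

2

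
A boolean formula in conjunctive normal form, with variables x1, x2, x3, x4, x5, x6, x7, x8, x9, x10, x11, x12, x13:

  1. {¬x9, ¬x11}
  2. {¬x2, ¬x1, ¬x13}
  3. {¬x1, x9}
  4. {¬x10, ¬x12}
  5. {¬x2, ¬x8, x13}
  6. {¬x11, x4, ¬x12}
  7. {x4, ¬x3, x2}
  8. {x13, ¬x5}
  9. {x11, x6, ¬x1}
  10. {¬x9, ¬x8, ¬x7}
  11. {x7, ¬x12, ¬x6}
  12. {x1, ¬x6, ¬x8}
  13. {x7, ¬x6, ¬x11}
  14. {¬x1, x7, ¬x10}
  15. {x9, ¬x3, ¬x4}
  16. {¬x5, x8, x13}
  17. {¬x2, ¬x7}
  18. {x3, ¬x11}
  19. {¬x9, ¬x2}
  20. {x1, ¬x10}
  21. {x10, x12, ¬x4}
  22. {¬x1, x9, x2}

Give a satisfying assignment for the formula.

x1=F, x2=F, x3=T, x4=T, x5=T, x6=F, x7=F, x8=F, x9=T, x10=F, x11=F, x12=T, x13=T

Set x1 = False and propagate.
  then x10 is forced to False.
For the remaining variables, x2 = False, x3 = True, x4 = True, x5 = True, x6 = False, x7 = False, x8 = False, x9 = True, x11 = False, x12 = True, x13 = True works.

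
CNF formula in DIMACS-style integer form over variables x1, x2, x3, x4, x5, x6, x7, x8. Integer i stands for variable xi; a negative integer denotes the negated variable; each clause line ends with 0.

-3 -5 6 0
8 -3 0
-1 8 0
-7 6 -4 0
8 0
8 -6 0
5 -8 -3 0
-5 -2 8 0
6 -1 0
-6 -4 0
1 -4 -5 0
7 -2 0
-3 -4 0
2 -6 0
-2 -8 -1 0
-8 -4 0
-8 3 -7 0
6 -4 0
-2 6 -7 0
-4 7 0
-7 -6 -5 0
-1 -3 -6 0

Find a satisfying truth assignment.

x1=0, x2=0, x3=0, x4=0, x5=0, x6=0, x7=0, x8=1

Unit propagation: (x8) forces x8 = True.
(¬x4) is a unit clause, so x4 = False.
x1 occurs only negated in the remaining clauses — set x1 = False.
Branch on x2: take x2 = False.
  then x6 is forced to False.
For the remaining variables, x3 = False, x5 = False, x7 = False works.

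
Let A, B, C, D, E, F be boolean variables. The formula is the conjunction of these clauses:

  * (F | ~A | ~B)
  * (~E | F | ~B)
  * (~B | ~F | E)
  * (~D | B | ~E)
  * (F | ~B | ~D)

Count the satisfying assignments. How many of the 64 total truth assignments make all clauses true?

34

Case analysis on B and F:
  B=T, F=T: forces E=T; A, C, D free → 2^3 = 8.
  B=T, F=F: remaining (A,C,D,E) ∈ {(F,F,F,F); (F,T,F,F)} — 2.
  B=F, F=T: A, C free; 3 ways for (D,E) × 2^2 = 12.
  B=F, F=F: A, C free; 3 ways for (D,E) × 2^2 = 12.
Total: 8 + 2 + 12 + 12 = 34.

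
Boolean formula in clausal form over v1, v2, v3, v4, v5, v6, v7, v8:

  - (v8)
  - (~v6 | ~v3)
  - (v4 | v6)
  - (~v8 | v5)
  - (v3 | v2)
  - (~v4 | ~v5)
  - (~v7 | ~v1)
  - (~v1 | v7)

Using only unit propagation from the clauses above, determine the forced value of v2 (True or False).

(v8) stands alone — v8 = True.
From (v5 | ~v8) and v8 = True: v5 = True.
(~v4 | ~v5): since v5 = True, the clause reduces to (~v4). v4 = False.
In (v4 | v6), v4 is now false; v6 must hold, so v6 = True.
From (~v6 | ~v3) and v6 = True: v3 = False.
(v2 | v3): since v3 = False, the clause reduces to (v2). v2 = True.

True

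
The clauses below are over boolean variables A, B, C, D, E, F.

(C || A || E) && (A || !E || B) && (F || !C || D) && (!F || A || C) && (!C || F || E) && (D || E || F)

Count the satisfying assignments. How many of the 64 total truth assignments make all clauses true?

33

Case analysis on C and E:
  C=1, E=1: 9 of the 16 assignments to (A,B,D,F) work.
  C=1, E=0: forces F=1; A, B, D free → 2^3 = 8.
  C=0, E=1: D free; 5 ways for (A,B,F) × 2^1 = 10.
  C=0, E=0: B free; 3 ways for (A,D,F) × 2^1 = 6.
Total: 9 + 8 + 10 + 6 = 33.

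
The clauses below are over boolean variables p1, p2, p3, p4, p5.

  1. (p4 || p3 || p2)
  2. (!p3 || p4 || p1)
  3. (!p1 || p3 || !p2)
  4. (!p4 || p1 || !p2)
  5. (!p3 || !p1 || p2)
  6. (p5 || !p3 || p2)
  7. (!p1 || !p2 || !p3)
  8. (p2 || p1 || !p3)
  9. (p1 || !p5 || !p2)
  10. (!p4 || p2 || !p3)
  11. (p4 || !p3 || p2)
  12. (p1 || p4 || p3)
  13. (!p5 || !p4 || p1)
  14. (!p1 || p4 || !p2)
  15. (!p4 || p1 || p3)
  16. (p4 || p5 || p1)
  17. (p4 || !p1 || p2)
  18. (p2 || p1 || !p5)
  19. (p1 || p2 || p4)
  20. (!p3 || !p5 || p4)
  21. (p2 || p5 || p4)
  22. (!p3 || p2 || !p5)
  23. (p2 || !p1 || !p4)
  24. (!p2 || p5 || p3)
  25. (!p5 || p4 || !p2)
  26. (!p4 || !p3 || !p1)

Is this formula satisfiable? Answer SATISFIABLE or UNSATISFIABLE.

UNSATISFIABLE

p2 = True:
  p1 = True:
    propagation gives p3=True; an empty clause results — contradiction.
  p1 = False:
    propagation gives p4=False, p3=False; an empty clause results — contradiction.
p2 = False:
  p4 = True:
    propagation gives p3=False, p1=True; an empty clause results — contradiction.
  p4 = False:
    propagation gives p3=True; an empty clause results — contradiction.
Every branch closes, so no satisfying assignment exists.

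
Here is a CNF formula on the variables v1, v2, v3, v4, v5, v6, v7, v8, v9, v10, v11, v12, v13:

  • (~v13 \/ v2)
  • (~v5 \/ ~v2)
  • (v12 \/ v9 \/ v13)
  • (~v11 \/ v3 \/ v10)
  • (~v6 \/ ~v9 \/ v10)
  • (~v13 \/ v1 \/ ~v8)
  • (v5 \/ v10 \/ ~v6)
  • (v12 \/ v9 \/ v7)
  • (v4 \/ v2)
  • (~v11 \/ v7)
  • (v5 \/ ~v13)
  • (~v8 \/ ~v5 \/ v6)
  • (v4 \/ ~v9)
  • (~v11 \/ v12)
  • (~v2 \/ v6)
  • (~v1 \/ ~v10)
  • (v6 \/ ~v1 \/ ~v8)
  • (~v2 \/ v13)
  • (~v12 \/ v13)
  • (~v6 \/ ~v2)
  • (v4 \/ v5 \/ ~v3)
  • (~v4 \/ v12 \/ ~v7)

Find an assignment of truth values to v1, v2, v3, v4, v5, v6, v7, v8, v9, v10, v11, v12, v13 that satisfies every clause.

Pure literal: v11 appears only negated; assign v11 = False.
Branch on v1: take v1 = False.
Branch on v2: take v2 = False.
  then v13 is forced to False.
  then v4 is forced to True.
  then v12 is forced to False.
  then v9 is forced to True.
  then v7 is forced to False.
For the remaining variables, v3 = True, v5 = False, v6 = True, v8 = True, v10 = True works.

v1=False, v2=False, v3=True, v4=True, v5=False, v6=True, v7=False, v8=True, v9=True, v10=True, v11=False, v12=False, v13=False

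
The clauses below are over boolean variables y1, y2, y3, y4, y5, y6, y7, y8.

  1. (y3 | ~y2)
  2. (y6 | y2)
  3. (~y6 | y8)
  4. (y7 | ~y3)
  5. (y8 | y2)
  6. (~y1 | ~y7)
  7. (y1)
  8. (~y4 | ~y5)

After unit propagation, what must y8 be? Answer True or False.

True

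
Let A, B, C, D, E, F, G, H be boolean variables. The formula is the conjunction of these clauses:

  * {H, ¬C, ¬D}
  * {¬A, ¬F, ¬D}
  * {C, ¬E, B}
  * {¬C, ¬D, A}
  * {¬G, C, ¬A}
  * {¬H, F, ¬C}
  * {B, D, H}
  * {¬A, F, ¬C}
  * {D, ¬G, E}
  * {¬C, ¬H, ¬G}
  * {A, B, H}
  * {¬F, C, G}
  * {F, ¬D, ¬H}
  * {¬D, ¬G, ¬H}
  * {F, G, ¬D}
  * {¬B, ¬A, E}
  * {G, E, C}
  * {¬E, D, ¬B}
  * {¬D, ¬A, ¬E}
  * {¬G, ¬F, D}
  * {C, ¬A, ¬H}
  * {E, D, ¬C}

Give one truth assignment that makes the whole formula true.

Set A = False and propagate.
For the remaining variables, B = False, C = True, D = False, E = True, F = True, G = False, H = True works.

A=False, B=False, C=True, D=False, E=True, F=True, G=False, H=True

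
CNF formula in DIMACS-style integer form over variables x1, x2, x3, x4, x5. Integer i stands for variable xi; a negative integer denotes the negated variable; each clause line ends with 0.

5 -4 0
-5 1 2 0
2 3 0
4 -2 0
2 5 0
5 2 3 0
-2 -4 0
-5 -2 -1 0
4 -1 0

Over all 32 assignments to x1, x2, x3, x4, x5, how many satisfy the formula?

1

The models are:
  x1=T x2=F x3=T x4=T x5=T
That's 1 in total.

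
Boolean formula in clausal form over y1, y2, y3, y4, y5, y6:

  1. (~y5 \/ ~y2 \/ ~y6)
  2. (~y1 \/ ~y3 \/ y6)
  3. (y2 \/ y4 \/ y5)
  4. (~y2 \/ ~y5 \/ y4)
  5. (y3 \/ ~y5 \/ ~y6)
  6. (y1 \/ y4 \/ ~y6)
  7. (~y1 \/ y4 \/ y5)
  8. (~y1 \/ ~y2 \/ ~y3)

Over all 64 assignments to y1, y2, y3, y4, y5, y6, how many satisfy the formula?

27

Case analysis on y5 and y1:
  y5=T, y1=T: 5 of the 16 assignments to (y2,y3,y4,y6) work.
  y5=T, y1=F: 7 of the 16 assignments to (y2,y3,y4,y6) work.
  y5=F, y1=T: 5 of the 16 assignments to (y2,y3,y4,y6) work.
  y5=F, y1=F: y3 free; 5 ways for (y2,y4,y6) × 2^1 = 10.
Total: 5 + 7 + 5 + 10 = 27.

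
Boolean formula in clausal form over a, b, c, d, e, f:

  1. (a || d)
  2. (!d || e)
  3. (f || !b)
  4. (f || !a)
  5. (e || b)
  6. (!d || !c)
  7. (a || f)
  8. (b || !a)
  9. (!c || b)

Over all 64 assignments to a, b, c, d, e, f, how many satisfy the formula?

7

Satisfying assignments:
  a=0 b=0 c=0 d=1 e=1 f=1
  a=0 b=1 c=0 d=1 e=1 f=1
  a=1 b=1 c=0 d=0 e=0 f=1
  a=1 b=1 c=0 d=0 e=1 f=1
  a=1 b=1 c=0 d=1 e=1 f=1
  a=1 b=1 c=1 d=0 e=0 f=1
  a=1 b=1 c=1 d=0 e=1 f=1
Count: 7.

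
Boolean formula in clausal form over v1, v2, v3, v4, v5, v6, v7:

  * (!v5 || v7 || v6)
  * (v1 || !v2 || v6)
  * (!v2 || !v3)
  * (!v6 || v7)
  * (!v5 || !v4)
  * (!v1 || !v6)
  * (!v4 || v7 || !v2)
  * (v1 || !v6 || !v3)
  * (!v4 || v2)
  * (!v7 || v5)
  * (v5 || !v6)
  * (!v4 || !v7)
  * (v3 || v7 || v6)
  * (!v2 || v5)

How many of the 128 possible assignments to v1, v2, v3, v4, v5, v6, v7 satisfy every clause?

Split on v6, then v7.
  v6=1, v7=1: remaining (v1,v2,v3,v4,v5) ∈ {(0,0,0,0,1); (0,1,0,0,1)} — 2.
  v6=1, v7=0: a clause becomes empty — 0.
  v6=0, v7=1: 5 of the 32 assignments to (v1,v2,v3,v4,v5) work.
  v6=0, v7=0: remaining (v1,v2,v3,v4,v5) ∈ {(0,0,1,0,0); (1,0,1,0,0)} — 2.
Total: 2 + 0 + 5 + 2 = 9.

9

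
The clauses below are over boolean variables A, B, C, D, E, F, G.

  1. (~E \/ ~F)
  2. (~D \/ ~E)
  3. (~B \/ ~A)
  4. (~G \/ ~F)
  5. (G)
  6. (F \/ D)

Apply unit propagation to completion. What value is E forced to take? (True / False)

False

Unit clause (G) sets G = True.
(~F \/ ~G) with G = True leaves only ~F, so F = False.
In (F \/ D), F is now false; D must hold, so D = True.
(~D \/ ~E): since D = True, the clause reduces to (~E). E = False.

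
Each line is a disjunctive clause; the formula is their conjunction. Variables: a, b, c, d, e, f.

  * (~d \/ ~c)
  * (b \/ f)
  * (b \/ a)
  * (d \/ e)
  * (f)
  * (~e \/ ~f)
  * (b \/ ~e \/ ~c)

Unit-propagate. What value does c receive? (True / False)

False

Unit clause (f) sets f = True.
(~f \/ ~e) with f = True leaves only ~e, so e = False.
From (e \/ d) and e = False: d = True.
(~d \/ ~c) with d = True leaves only ~c, so c = False.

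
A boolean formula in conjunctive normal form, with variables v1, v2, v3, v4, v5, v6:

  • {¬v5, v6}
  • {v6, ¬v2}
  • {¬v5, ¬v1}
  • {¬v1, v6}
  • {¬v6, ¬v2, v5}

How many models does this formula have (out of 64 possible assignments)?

Split on v6, then v5.
  v6=T, v5=T: forces v1=F; v2, v3, v4 free → 2^3 = 8.
  v6=T, v5=F: forces v2=F; v1, v3, v4 free → 2^3 = 8.
  v6=F, v5=T: a clause becomes empty — 0.
  v6=F, v5=F: remaining (v1,v2,v3,v4) ∈ {(F,F,F,F); (F,F,F,T); (F,F,T,F); (F,F,T,T)} — 4.
Total: 8 + 8 + 0 + 4 = 20.

20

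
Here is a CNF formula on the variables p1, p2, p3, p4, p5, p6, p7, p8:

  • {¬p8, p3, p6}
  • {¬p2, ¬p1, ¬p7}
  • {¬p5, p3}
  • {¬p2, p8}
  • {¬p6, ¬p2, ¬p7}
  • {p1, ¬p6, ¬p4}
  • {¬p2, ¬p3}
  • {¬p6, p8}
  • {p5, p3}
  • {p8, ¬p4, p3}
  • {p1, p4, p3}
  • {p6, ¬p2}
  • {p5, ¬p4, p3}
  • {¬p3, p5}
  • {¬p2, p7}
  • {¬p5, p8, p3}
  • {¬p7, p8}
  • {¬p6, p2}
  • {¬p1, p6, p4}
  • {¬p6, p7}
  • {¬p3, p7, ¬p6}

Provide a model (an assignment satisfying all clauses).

Branch on p1: take p1 = False.
Set p2 = False and propagate.
  then p6 is forced to False.
Try p3 = True.
  then p5 is forced to True.
For the remaining variables, p4 = False, p7 = False, p8 = False works.
Check each clause:
  1. {p3, p6, ¬p8} — ¬p8 is true.
  2. {¬p2, ¬p1, ¬p7} — ¬p7 is true.
  3. {¬p5, p3} — p3 is true.
  4. {¬p2, p8} — ¬p2 is true.
  5. {¬p2, ¬p6, ¬p7} — ¬p7 is true.
  6. {¬p6, ¬p4, p1} — ¬p6 is true.
  7. {¬p3, ¬p2} — ¬p2 is true.
  8. {p8, ¬p6} — ¬p6 is true.
  9. {p5, p3} — p3 is true.
  10. {p8, ¬p4, p3} — p3 is true.
  11. {p4, p3, p1} — p3 is true.
  12. {¬p2, p6} — ¬p2 is true.
  13. {¬p4, p3, p5} — p3 is true.
  14. {¬p3, p5} — p5 is true.
  15. {p7, ¬p2} — ¬p2 is true.
  16. {¬p5, p8, p3} — p3 is true.
  17. {p8, ¬p7} — ¬p7 is true.
  18. {p2, ¬p6} — ¬p6 is true.
  19. {p6, p4, ¬p1} — ¬p1 is true.
  20. {p7, ¬p6} — ¬p6 is true.
  21. {¬p6, ¬p3, p7} — ¬p6 is true.

p1 = False, p2 = False, p3 = True, p4 = False, p5 = True, p6 = False, p7 = False, p8 = False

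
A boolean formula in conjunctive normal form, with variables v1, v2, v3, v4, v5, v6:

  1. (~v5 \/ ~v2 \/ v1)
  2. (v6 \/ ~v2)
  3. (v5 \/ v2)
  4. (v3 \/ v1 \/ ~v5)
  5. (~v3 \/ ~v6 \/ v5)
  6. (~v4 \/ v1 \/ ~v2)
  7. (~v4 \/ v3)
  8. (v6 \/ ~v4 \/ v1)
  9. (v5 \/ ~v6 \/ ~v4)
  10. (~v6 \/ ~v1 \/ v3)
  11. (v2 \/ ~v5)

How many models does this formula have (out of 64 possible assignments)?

Satisfying assignments:
  v1=0 v2=1 v3=0 v4=0 v5=0 v6=1
  v1=1 v2=1 v3=1 v4=0 v5=1 v6=1
  v1=1 v2=1 v3=1 v4=1 v5=1 v6=1
Count: 3.

3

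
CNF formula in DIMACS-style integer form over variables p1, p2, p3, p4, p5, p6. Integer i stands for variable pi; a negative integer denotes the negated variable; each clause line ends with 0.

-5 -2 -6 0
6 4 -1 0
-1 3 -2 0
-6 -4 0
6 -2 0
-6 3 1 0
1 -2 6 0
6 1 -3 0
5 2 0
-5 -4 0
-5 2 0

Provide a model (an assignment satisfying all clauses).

p1=0, p2=1, p3=1, p4=0, p5=0, p6=1

Check each clause:
  1. {¬p2, ¬p6, ¬p5} — ¬p5 is true.
  2. {p6, ¬p1, p4} — p6 is true.
  3. {p3, ¬p1, ¬p2} — p3 is true.
  4. {¬p4, ¬p6} — ¬p4 is true.
  5. {¬p2, p6} — p6 is true.
  6. {¬p6, p3, p1} — p3 is true.
  7. {p6, ¬p2, p1} — p6 is true.
  8. {p1, p6, ¬p3} — p6 is true.
  9. {p2, p5} — p2 is true.
  10. {¬p5, ¬p4} — ¬p5 is true.
  11. {¬p5, p2} — p2 is true.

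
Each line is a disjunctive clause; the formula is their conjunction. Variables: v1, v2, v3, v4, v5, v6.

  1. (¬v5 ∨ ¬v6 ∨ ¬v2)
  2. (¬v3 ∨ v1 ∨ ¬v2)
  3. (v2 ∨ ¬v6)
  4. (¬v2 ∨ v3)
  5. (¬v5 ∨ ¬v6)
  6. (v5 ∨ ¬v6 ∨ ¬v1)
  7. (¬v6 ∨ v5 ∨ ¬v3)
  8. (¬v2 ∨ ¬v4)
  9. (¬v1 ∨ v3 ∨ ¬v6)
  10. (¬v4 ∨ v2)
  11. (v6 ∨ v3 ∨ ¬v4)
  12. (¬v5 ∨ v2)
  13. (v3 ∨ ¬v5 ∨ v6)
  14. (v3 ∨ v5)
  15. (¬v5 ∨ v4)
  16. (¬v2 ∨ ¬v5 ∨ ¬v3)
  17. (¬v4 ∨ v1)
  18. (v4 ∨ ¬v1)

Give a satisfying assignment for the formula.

v1 = F, v2 = F, v3 = T, v4 = F, v5 = F, v6 = F

Check each clause:
  1. (¬v5 ∨ ¬v2 ∨ ¬v6) — ¬v6 is true.
  2. (v1 ∨ ¬v2 ∨ ¬v3) — ¬v2 is true.
  3. (v2 ∨ ¬v6) — ¬v6 is true.
  4. (¬v2 ∨ v3) — v3 is true.
  5. (¬v5 ∨ ¬v6) — ¬v6 is true.
  6. (¬v6 ∨ v5 ∨ ¬v1) — ¬v6 is true.
  7. (v5 ∨ ¬v6 ∨ ¬v3) — ¬v6 is true.
  8. (¬v2 ∨ ¬v4) — ¬v4 is true.
  9. (v3 ∨ ¬v6 ∨ ¬v1) — ¬v6 is true.
  10. (v2 ∨ ¬v4) — ¬v4 is true.
  11. (v3 ∨ v6 ∨ ¬v4) — v3 is true.
  12. (¬v5 ∨ v2) — ¬v5 is true.
  13. (¬v5 ∨ v6 ∨ v3) — v3 is true.
  14. (v5 ∨ v3) — v3 is true.
  15. (v4 ∨ ¬v5) — ¬v5 is true.
  16. (¬v5 ∨ ¬v3 ∨ ¬v2) — ¬v5 is true.
  17. (¬v4 ∨ v1) — ¬v4 is true.
  18. (¬v1 ∨ v4) — ¬v1 is true.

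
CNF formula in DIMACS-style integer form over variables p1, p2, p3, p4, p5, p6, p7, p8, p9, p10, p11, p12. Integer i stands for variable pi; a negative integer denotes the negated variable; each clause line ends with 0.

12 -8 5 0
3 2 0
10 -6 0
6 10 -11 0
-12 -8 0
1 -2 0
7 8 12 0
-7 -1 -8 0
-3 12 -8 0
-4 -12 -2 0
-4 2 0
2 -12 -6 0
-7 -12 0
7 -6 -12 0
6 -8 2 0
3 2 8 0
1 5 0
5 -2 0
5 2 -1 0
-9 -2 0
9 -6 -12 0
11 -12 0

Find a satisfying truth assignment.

p1=T, p2=F, p3=T, p4=F, p5=T, p6=F, p7=T, p8=F, p9=T, p10=T, p11=T, p12=F

Pure literal: p4 appears only negated; assign p4 = False.
Pure literal: p5 appears only positively; assign p5 = True.
Try p1 = True.
For the remaining variables, p2 = False, p3 = True, p6 = False, p7 = True, p8 = False, p9 = True, p10 = True, p11 = True, p12 = False works.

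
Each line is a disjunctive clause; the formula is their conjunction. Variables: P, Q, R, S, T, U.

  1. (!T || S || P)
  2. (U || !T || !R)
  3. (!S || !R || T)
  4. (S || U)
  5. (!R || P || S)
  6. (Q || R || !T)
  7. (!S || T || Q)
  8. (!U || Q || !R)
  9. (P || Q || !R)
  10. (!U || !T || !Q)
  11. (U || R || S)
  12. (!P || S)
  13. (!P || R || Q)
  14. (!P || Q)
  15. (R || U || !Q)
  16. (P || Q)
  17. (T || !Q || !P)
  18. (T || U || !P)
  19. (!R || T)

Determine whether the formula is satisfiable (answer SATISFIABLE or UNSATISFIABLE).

SATISFIABLE

Try P = False.
  then Q is forced to True.
Set R = False and propagate.
  then U is forced to True.
  then T is forced to False.
S is now unconstrained; take S = True.
So P=F  Q=T  R=F  S=T  T=F  U=T is a satisfying assignment.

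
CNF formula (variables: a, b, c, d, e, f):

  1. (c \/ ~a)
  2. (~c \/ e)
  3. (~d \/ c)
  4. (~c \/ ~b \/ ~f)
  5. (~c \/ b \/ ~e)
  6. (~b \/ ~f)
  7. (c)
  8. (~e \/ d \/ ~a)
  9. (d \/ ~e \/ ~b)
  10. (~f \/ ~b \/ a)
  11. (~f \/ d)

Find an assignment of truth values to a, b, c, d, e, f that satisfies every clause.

a=F, b=T, c=T, d=T, e=T, f=F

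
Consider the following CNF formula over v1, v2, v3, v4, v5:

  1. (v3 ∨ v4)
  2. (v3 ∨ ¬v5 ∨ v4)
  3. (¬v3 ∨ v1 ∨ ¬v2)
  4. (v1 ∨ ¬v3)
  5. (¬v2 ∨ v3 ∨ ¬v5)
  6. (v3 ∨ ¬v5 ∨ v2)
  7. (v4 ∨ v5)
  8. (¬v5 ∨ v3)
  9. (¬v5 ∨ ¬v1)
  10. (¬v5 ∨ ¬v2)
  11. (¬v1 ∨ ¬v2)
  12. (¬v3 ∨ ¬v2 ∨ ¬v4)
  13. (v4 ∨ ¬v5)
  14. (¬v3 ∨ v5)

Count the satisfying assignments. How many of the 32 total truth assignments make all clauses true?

3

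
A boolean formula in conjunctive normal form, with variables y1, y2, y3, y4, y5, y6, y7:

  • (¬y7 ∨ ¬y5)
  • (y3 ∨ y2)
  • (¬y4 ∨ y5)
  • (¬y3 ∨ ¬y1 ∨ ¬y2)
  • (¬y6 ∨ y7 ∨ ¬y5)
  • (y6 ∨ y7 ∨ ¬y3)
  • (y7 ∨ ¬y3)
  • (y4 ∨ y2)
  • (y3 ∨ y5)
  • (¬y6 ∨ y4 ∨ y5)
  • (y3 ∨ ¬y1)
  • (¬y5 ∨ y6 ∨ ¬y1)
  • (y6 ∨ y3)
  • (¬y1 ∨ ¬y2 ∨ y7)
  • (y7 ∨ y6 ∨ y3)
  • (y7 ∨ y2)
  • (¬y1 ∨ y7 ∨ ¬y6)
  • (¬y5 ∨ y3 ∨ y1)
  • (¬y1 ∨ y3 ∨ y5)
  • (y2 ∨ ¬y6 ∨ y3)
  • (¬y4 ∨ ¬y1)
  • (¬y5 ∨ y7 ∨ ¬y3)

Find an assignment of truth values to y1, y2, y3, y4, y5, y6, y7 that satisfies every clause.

Set y1 = False and propagate.
Try y2 = True.
For the remaining variables, y3 = True, y4 = False, y5 = False, y6 = False, y7 = True works.
Every clause has at least one true literal under this assignment.

y1=False, y2=True, y3=True, y4=False, y5=False, y6=False, y7=True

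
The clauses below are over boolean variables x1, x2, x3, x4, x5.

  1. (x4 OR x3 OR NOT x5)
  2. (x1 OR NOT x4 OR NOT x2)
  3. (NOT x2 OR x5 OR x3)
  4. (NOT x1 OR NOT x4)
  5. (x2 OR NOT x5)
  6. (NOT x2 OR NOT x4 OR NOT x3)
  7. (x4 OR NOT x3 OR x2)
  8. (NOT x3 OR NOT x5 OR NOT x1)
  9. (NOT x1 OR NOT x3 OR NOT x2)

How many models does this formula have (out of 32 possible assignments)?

The models are:
  x1=0 x2=0 x3=0 x4=0 x5=0
  x1=0 x2=0 x3=0 x4=1 x5=0
  x1=0 x2=0 x3=1 x4=1 x5=0
  x1=0 x2=1 x3=1 x4=0 x5=0
  x1=0 x2=1 x3=1 x4=0 x5=1
  x1=1 x2=0 x3=0 x4=0 x5=0
That's 6 in total.

6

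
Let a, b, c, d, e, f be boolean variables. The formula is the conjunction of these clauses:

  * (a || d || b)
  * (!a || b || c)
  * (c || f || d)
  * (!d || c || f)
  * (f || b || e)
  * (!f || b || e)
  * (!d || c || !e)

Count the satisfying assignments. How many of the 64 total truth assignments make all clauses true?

28

Split on b, then c.
  b=1, c=1: a, d, e, f free → 2^4 = 16.
  b=1, c=0: a free; 3 ways for (d,e,f) × 2^1 = 6.
  b=0, c=1: f free; 3 ways for (a,d,e) × 2^1 = 6.
  b=0, c=0: a clause becomes empty — 0.
Total: 16 + 6 + 6 + 0 = 28.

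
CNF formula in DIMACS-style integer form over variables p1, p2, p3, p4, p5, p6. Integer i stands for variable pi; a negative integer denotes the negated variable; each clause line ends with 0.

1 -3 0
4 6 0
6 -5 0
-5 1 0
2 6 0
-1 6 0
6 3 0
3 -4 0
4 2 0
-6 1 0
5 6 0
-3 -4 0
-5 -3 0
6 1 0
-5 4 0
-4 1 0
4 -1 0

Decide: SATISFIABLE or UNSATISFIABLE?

p6 = True:
  propagation gives p1=True, p4=True, p3=True; an empty clause results — contradiction.
p6 = False:
  propagation gives p4=True, p5=False; an empty clause results — contradiction.
Every branch closes, so no satisfying assignment exists.

UNSATISFIABLE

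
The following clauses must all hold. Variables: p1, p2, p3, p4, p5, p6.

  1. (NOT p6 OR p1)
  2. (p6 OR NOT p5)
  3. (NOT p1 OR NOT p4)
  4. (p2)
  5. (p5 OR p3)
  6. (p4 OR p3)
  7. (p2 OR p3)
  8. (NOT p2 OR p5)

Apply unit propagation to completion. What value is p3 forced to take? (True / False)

(p2) is a unit clause: p2 = True.
In (p5 OR NOT p2), NOT p2 is now false; p5 must hold, so p5 = True.
From (NOT p5 OR p6) and p5 = True: p6 = True.
In (NOT p6 OR p1), NOT p6 is now false; p1 must hold, so p1 = True.
(NOT p1 OR NOT p4): since p1 = True, the clause reduces to (NOT p4). p4 = False.
In (p4 OR p3), p4 is now false; p3 must hold, so p3 = True.

True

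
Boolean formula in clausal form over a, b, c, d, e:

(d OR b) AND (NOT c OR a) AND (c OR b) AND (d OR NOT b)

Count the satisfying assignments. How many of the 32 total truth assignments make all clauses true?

8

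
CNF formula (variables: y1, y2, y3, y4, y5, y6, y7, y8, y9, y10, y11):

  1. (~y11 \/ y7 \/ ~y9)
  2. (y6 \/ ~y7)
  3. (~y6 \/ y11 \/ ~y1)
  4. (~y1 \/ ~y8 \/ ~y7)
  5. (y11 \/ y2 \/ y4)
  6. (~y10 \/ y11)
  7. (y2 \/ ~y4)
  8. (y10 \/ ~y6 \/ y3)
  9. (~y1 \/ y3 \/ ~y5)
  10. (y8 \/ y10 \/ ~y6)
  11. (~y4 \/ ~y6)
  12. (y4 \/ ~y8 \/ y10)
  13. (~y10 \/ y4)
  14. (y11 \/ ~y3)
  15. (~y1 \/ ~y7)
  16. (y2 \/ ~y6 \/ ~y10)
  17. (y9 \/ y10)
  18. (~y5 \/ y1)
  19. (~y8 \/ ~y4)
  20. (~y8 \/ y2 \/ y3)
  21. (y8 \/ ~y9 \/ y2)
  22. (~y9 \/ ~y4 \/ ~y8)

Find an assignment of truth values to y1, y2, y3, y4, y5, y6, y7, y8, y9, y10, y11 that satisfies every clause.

y1 = T, y2 = T, y3 = T, y4 = T, y5 = T, y6 = F, y7 = F, y8 = F, y9 = F, y10 = T, y11 = T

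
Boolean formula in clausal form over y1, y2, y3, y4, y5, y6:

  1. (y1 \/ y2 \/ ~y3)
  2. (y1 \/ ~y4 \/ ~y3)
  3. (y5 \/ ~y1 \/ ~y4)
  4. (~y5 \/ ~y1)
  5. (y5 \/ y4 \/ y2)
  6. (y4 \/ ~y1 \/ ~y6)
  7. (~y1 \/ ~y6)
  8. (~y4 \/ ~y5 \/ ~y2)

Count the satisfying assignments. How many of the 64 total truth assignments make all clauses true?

Case analysis on y1 and y4:
  y1=T, y4=T: a clause becomes empty — 0.
  y1=T, y4=F: remaining (y2,y3,y5,y6) ∈ {(T,F,F,F); (T,T,F,F)} — 2.
  y1=F, y4=T: y6 free; 3 ways for (y2,y3,y5) × 2^1 = 6.
  y1=F, y4=F: y6 free; 5 ways for (y2,y3,y5) × 2^1 = 10.
Total: 0 + 2 + 6 + 10 = 18.

18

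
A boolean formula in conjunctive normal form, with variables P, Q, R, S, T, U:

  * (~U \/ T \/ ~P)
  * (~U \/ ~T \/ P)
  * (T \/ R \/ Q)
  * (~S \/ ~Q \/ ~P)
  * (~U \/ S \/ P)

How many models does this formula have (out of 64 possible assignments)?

33

Case analysis on P and T:
  P=1, T=1: R, U free; 3 ways for (Q,S) × 2^2 = 12.
  P=1, T=0: remaining (Q,R,S,U) ∈ {(0,1,0,0); (0,1,1,0); (1,0,0,0); (1,1,0,0)} — 4.
  P=0, T=1: forces U=0; Q, R, S free → 2^3 = 8.
  P=0, T=0: 9 of the 16 assignments to (Q,R,S,U) work.
Total: 12 + 4 + 8 + 9 = 33.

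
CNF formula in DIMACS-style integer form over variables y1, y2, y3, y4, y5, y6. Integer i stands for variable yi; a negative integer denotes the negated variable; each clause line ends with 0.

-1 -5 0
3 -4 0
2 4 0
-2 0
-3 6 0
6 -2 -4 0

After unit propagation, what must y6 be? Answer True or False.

True

(NOT y2) stands alone — y2 = False.
(y2 OR y4) with y2 = False leaves only y4, so y4 = True.
(NOT y4 OR y3): since y4 = True, the clause reduces to (y3). y3 = True.
(NOT y3 OR y6) with y3 = True leaves only y6, so y6 = True.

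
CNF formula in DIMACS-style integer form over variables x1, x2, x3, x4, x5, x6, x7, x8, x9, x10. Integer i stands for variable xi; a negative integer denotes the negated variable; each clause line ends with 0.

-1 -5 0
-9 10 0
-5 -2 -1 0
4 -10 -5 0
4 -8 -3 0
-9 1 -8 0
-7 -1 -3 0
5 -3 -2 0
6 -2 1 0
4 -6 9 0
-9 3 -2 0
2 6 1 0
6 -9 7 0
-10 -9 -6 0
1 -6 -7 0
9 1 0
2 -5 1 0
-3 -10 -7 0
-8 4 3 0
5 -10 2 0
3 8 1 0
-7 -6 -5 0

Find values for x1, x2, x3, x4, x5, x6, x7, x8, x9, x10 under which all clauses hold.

x1=T  x2=F  x3=F  x4=T  x5=F  x6=T  x7=T  x8=T  x9=F  x10=F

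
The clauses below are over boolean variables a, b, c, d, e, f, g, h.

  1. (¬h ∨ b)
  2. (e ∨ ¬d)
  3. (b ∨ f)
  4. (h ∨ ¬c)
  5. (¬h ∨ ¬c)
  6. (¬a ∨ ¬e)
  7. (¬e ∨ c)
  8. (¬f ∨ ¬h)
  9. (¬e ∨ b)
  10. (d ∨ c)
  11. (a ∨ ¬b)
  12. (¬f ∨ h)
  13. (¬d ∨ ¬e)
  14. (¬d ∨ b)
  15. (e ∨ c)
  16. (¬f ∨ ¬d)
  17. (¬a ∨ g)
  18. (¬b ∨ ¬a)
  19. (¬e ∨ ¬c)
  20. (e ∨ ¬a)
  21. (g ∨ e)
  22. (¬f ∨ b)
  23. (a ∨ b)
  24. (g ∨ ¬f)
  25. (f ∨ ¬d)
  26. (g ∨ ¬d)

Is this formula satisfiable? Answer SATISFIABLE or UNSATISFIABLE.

UNSATISFIABLE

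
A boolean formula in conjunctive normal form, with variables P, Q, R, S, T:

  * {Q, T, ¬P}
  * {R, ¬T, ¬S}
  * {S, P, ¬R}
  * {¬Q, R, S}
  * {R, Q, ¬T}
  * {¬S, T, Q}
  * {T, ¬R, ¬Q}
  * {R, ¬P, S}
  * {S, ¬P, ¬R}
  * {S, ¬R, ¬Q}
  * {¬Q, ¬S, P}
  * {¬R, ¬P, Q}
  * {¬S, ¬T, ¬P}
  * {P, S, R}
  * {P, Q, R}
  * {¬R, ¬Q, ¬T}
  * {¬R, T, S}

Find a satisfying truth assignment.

P=T, Q=T, R=F, S=T, T=F

Check each clause:
  1. {T, ¬P, Q} — Q is true.
  2. {R, ¬S, ¬T} — ¬T is true.
  3. {S, ¬R, P} — P is true.
  4. {R, ¬Q, S} — S is true.
  5. {¬T, Q, R} — Q is true.
  6. {¬S, Q, T} — Q is true.
  7. {¬R, ¬Q, T} — ¬R is true.
  8. {S, R, ¬P} — S is true.
  9. {¬R, S, ¬P} — S is true.
  10. {¬Q, S, ¬R} — S is true.
  11. {P, ¬Q, ¬S} — P is true.
  12. {Q, ¬R, ¬P} — Q is true.
  13. {¬S, ¬P, ¬T} — ¬T is true.
  14. {P, S, R} — P is true.
  15. {P, R, Q} — P is true.
  16. {¬Q, ¬R, ¬T} — ¬T is true.
  17. {T, S, ¬R} — ¬R is true.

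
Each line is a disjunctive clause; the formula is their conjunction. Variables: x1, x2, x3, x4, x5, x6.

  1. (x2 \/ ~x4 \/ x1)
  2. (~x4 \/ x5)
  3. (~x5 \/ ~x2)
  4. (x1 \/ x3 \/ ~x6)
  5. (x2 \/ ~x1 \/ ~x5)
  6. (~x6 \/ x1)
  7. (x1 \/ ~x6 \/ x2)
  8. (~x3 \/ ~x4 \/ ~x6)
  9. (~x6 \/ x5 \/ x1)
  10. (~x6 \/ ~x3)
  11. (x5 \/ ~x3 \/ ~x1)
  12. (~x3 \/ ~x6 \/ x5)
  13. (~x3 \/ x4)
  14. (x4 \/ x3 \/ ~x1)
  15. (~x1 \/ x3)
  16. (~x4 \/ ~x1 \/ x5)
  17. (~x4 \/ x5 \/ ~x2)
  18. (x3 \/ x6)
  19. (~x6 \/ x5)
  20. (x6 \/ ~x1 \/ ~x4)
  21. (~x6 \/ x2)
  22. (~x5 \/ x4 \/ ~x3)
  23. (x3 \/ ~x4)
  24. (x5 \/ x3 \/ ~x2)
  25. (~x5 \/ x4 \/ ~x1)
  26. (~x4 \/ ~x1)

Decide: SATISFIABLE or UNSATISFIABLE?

UNSATISFIABLE

x1 = True:
  propagation gives x3=True, x6=False, x5=True, x2=False; an empty clause results — contradiction.
x1 = False:
  propagation gives x6=False, x3=True, x4=True, x2=True; an empty clause results — contradiction.
Every branch closes, so no satisfying assignment exists.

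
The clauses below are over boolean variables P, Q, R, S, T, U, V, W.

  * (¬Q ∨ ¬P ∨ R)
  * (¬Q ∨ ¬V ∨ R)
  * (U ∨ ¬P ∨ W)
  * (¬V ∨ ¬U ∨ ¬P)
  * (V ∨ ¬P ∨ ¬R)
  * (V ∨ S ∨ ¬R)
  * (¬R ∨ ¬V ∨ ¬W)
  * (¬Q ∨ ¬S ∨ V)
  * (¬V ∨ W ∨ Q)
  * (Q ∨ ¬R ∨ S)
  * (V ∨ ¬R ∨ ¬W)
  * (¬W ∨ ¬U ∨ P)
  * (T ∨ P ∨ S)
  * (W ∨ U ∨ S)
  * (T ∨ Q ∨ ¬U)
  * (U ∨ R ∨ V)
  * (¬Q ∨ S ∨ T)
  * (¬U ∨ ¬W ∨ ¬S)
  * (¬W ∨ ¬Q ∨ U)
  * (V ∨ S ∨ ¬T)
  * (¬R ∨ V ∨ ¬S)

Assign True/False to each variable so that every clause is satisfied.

P = T  Q = F  R = F  S = F  T = F  U = F  V = T  W = T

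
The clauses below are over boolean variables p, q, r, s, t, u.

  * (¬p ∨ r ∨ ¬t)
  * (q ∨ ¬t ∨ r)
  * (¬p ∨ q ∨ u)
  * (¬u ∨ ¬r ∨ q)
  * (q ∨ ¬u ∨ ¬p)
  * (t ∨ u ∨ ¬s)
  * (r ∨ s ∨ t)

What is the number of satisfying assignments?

24

Split on q, then r.
  q=1, r=1: p free; 7 ways for (s,t,u) × 2^1 = 14.
  q=1, r=0: 6 of the 16 assignments to (p,s,t,u) work.
  q=0, r=1: remaining (p,s,t,u) ∈ {(0,0,0,0); (0,0,1,0); (0,1,1,0)} — 3.
  q=0, r=0: remaining (p,s,t,u) ∈ {(0,1,0,1)} — 1.
Total: 14 + 6 + 3 + 1 = 24.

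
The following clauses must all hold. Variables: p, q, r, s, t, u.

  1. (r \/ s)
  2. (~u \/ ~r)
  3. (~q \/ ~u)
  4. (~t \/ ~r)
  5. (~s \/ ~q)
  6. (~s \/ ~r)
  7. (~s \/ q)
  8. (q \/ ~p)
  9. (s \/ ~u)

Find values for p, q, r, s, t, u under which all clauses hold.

p=T, q=T, r=T, s=F, t=F, u=F

Pure literal: t appears only negated; assign t = False.
u occurs only negated in the remaining clauses — set u = False.
Set p = True and propagate.
  then q is forced to True.
  then s is forced to False.
  then r is forced to True.
Check each clause:
  1. (s \/ r) — r is true.
  2. (~r \/ ~u) — ~u is true.
  3. (~q \/ ~u) — ~u is true.
  4. (~t \/ ~r) — ~t is true.
  5. (~q \/ ~s) — ~s is true.
  6. (~r \/ ~s) — ~s is true.
  7. (~s \/ q) — q is true.
  8. (~p \/ q) — q is true.
  9. (~u \/ s) — ~u is true.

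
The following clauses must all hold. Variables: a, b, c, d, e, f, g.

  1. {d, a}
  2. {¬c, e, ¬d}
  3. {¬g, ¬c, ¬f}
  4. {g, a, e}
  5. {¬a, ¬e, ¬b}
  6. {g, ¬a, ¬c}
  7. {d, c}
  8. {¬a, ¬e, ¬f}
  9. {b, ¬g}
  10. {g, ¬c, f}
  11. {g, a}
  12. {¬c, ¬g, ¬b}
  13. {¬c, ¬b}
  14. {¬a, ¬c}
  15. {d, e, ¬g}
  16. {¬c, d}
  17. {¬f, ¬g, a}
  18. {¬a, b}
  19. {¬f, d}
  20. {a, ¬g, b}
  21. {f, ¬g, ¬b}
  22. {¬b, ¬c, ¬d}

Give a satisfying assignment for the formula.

Branch on a: take a = True.
  then c is forced to False.
  then d is forced to True.
  then b is forced to True.
  then e is forced to False.
Set f = False and propagate.
  then g is forced to False.

a=True, b=True, c=False, d=True, e=False, f=False, g=False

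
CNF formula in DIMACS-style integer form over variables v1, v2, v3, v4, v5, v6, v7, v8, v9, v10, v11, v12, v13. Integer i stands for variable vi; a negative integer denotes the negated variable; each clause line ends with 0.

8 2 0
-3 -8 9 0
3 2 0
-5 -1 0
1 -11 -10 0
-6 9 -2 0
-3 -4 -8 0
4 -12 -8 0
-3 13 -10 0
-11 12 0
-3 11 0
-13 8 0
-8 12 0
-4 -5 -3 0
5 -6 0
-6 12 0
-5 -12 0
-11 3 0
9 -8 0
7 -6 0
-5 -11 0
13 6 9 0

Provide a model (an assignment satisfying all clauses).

v1=F, v2=T, v3=F, v4=F, v5=T, v6=F, v7=T, v8=F, v9=T, v10=T, v11=F, v12=F, v13=F

v7 occurs only positively in the remaining clauses — set v7 = True.
Pure literal: v9 appears only positively; assign v9 = True.
Branch on v1: take v1 = False.
The remaining clauses are satisfied by v2 = True, v3 = False, v4 = False, v5 = True, v6 = False, v8 = False, v10 = True, v11 = False, v12 = False, v13 = False.
Every clause has at least one true literal under this assignment.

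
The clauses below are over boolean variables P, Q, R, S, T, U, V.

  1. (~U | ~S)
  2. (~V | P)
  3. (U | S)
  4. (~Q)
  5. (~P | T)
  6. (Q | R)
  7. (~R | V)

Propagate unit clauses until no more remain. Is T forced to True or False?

(~Q) stands alone — Q = False.
(Q | R) with Q = False leaves only R, so R = True.
From (~R | V) and R = True: V = True.
(P | ~V) with V = True leaves only P, so P = True.
From (T | ~P) and P = True: T = True.

True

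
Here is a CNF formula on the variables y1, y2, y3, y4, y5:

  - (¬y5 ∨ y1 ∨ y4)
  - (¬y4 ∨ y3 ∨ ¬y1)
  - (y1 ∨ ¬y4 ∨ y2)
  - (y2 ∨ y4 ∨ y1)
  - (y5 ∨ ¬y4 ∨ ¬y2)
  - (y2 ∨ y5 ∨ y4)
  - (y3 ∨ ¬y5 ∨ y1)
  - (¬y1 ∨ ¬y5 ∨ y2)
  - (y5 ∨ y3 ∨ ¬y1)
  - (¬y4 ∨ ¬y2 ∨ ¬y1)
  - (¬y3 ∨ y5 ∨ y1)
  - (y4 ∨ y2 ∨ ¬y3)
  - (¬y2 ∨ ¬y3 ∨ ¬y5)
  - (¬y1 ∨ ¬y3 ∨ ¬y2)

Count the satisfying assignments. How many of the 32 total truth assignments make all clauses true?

3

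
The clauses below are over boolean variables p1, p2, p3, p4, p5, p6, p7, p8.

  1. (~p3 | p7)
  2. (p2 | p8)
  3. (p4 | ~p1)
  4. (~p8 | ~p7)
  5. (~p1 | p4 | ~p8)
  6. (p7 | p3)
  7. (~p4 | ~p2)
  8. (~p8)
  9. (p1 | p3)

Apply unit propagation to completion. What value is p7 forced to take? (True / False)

Unit clause (~p8) sets p8 = False.
In (p2 | p8), p8 is now false; p2 must hold, so p2 = True.
(~p4 | ~p2) with p2 = True leaves only ~p4, so p4 = False.
From (~p1 | p4) and p4 = False: p1 = False.
(p3 | p1): since p1 = False, the clause reduces to (p3). p3 = True.
In (p7 | ~p3), ~p3 is now false; p7 must hold, so p7 = True.

True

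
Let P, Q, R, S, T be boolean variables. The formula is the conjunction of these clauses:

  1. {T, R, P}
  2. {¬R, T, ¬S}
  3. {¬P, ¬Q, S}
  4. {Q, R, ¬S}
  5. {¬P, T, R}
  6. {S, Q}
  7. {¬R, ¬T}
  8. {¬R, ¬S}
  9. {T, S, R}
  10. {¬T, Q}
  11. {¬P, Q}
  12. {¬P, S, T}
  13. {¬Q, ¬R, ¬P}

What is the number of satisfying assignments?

4

Satisfying assignments:
  P=F Q=T R=F S=F T=T
  P=F Q=T R=F S=T T=T
  P=F Q=T R=T S=F T=F
  P=T Q=T R=F S=T T=T
That's 4 in total.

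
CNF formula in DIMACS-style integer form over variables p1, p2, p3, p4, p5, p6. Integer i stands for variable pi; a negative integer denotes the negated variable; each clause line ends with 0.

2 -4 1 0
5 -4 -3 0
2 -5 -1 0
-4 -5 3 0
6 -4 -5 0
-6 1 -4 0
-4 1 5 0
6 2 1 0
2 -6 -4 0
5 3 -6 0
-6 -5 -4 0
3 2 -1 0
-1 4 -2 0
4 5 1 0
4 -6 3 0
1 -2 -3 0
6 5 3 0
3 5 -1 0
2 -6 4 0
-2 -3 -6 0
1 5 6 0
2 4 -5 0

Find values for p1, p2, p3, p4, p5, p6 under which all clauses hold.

Set p1 = True and propagate.
Branch on p2: take p2 = False.
  then p5 is forced to False.
  then p3 is forced to True.
  then p4 is forced to False.
  then p6 is forced to False.
Every clause has at least one true literal under this assignment.

p1=True, p2=False, p3=True, p4=False, p5=False, p6=False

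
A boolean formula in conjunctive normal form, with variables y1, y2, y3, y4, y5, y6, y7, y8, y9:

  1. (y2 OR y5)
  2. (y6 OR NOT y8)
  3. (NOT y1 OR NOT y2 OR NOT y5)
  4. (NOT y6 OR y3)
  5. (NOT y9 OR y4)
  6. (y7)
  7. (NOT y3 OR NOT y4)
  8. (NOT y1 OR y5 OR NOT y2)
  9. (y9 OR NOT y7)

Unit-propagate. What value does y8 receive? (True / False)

Unit clause (y7) sets y7 = True.
(y9 OR NOT y7): since y7 = True, the clause reduces to (y9). y9 = True.
In (y4 OR NOT y9), NOT y9 is now false; y4 must hold, so y4 = True.
In (NOT y4 OR NOT y3), NOT y4 is now false; NOT y3 must hold, so y3 = False.
(NOT y6 OR y3) with y3 = False leaves only NOT y6, so y6 = False.
(NOT y8 OR y6) with y6 = False leaves only NOT y8, so y8 = False.

False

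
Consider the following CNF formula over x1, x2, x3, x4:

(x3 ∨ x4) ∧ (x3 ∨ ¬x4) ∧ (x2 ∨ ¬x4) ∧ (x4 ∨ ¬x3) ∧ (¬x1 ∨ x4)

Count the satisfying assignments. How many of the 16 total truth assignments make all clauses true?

2

Satisfying assignments:
  x1=0 x2=1 x3=1 x4=1
  x1=1 x2=1 x3=1 x4=1
That's 2 in total.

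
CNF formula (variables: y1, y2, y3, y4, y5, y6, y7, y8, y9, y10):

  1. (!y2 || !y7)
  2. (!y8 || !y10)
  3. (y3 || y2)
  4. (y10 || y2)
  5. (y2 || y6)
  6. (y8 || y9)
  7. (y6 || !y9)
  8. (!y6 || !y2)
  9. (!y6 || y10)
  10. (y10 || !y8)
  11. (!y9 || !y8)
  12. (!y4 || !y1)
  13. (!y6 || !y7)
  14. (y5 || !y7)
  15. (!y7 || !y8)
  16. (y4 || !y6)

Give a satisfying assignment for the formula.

Pure literal: y1 appears only negated; assign y1 = False.
Pure literal: y3 appears only positively; assign y3 = True.
Branch on y2: take y2 = False.
  then y10 is forced to True.
  then y8 is forced to False.
  then y6 is forced to True.
  then y9 is forced to True.
  then y7 is forced to False.
  then y4 is forced to True.
y5 is now unconstrained; take y5 = False.
Every clause has at least one true literal under this assignment.

y1=0, y2=0, y3=1, y4=1, y5=0, y6=1, y7=0, y8=0, y9=1, y10=1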